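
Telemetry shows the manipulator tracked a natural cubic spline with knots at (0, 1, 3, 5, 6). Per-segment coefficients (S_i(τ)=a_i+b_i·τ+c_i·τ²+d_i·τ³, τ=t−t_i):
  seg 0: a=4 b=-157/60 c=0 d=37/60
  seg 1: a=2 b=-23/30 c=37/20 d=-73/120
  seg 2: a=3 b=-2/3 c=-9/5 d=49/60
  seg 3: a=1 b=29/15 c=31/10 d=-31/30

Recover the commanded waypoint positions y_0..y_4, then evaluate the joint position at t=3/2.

y_0=4 y_1=2 y_2=3 y_3=1 y_4=5
S(3/2) = 641/320

y_0 = S_0(0) = a_0 = 4
y_1 = S_1(0) = a_1 = 2
y_2 = S_2(0) = a_2 = 3
y_3 = S_3(0) = a_3 = 1
y_4 = S_3(1) = 5
t_q=3/2 is in segment 1 (τ=1/2); S_1(τ)=641/320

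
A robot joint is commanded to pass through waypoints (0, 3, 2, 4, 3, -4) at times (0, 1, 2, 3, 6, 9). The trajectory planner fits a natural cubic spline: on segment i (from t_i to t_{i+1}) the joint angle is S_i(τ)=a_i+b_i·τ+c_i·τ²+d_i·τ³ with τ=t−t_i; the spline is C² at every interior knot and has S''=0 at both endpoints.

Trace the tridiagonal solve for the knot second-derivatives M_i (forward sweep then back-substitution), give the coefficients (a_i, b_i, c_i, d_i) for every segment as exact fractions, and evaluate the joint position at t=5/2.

Δ: Δ0=3, Δ1=-1, Δ2=2, Δ3=-1/3, Δ4=-7/3
row 1: diag=4, rhs=-24; c'=1/4, d'=-6
row 2: denom=4−1·1/4=15/4; d'=(18−1·-6)/(15/4)=32/5
row 3: denom=8−1·4/15=116/15; d'=(-14−1·32/5)/(116/15)=-153/58
row 4: denom=12−3·45/116=1257/116; d'=(-12−3·-153/58)/(1257/116)=-158/419
back: M4=-158/419
back: M3=-153/58−45/116·-158/419=-1044/419
back: M2=32/5−4/15·-1044/419=2960/419
back: M1=-6−1/4·2960/419=-3254/419
M: M0=0, M1=-3254/419, M2=2960/419, M3=-1044/419, M4=-158/419, M5=0
seg 0: a=0, c=M0/2=0, d=(M1−M0)/(6·1)=-1627/1257, b=Δ0−h0·(2M0+M1)/6=5398/1257
seg 1: a=3, c=M1/2=-1627/419, d=(M2−M1)/(6·1)=3107/1257, b=Δ1−h1·(2M1+M2)/6=517/1257
seg 2: a=2, c=M2/2=1480/419, d=(M3−M2)/(6·1)=-2002/1257, b=Δ2−h2·(2M2+M3)/6=76/1257
seg 3: a=4, c=M3/2=-522/419, d=(M4−M3)/(6·3)=443/3771, b=Δ3−h3·(2M3+M4)/6=2950/1257
seg 4: a=3, c=M4/2=-79/419, d=(M5−M4)/(6·3)=79/3771, b=Δ4−h4·(2M4+M5)/6=-2459/1257
t_q=5/2 → seg 2, τ=1/2; S=2+76/1257·τ+1480/419·τ²+-2002/1257·τ³=4549/1676

  seg 0: a=0 b=5398/1257 c=0 d=-1627/1257
  seg 1: a=3 b=517/1257 c=-1627/419 d=3107/1257
  seg 2: a=2 b=76/1257 c=1480/419 d=-2002/1257
  seg 3: a=4 b=2950/1257 c=-522/419 d=443/3771
  seg 4: a=3 b=-2459/1257 c=-79/419 d=79/3771
S(5/2) = 4549/1676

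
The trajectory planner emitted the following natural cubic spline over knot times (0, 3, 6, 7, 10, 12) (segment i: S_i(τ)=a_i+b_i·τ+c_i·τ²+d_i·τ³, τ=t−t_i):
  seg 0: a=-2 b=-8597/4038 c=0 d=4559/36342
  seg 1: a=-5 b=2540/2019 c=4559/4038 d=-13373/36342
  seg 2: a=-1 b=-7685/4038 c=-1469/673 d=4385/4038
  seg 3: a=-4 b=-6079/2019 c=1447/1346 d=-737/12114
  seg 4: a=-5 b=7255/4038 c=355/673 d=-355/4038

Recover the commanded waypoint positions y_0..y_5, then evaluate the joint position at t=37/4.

y_0=-2 y_1=-5 y_2=-1 y_3=-4 y_4=-5 y_5=0
S(37/4) = -519029/86144

y_0 = S_0(0) = a_0 = -2
y_1 = S_1(0) = a_1 = -5
y_2 = S_2(0) = a_2 = -1
y_3 = S_3(0) = a_3 = -4
y_4 = S_4(0) = a_4 = -5
y_5 = S_4(2) = 0
t_q=37/4 is in segment 3 (τ=9/4); S_3(τ)=-519029/86144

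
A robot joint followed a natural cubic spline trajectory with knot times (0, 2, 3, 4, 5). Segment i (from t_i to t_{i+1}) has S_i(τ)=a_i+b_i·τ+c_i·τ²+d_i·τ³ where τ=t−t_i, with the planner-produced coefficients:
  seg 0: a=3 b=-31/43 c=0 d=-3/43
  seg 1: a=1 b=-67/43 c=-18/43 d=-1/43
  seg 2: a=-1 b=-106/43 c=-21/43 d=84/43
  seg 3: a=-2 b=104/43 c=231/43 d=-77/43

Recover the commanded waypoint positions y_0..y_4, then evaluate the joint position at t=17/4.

y_0 = S_0(0) = a_0 = 3
y_1 = S_1(0) = a_1 = 1
y_2 = S_2(0) = a_2 = -1
y_3 = S_3(0) = a_3 = -2
y_4 = S_3(1) = 4
t_q=17/4 is in segment 3 (τ=1/4); S_3(τ)=-2993/2752

y_0=3 y_1=1 y_2=-1 y_3=-2 y_4=4
S(17/4) = -2993/2752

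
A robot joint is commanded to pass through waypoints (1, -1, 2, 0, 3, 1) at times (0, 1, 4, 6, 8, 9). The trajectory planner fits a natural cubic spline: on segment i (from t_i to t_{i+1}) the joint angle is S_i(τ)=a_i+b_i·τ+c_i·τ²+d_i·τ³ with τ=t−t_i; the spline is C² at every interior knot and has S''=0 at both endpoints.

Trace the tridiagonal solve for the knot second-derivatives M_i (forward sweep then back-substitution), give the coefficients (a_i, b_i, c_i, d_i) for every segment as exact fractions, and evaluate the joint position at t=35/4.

Δ: Δ0=-2, Δ1=1, Δ2=-1, Δ3=3/2, Δ4=-2
row 1: diag=8, rhs=18; c'=3/8, d'=9/4
row 2: denom=10−3·3/8=71/8; d'=(-12−3·9/4)/(71/8)=-150/71
row 3: denom=8−2·16/71=536/71; d'=(15−2·-150/71)/(536/71)=1365/536
row 4: denom=6−2·71/268=733/134; d'=(-21−2·1365/536)/(733/134)=-6993/1466
back: M4=-6993/1466
back: M3=1365/536−71/268·-6993/1466=2793/733
back: M2=-150/71−16/71·2793/733=-2178/733
back: M1=9/4−3/8·-2178/733=2466/733
M: M0=0, M1=2466/733, M2=-2178/733, M3=2793/733, M4=-6993/1466, M5=0
seg 0: a=1, c=M0/2=0, d=(M1−M0)/(6·1)=411/733, b=Δ0−h0·(2M0+M1)/6=-1877/733
seg 1: a=-1, c=M1/2=1233/733, d=(M2−M1)/(6·3)=-258/733, b=Δ1−h1·(2M1+M2)/6=-644/733
seg 2: a=2, c=M2/2=-1089/733, d=(M3−M2)/(6·2)=1657/2932, b=Δ2−h2·(2M2+M3)/6=-212/733
seg 3: a=0, c=M3/2=2793/1466, d=(M4−M3)/(6·2)=-4193/5864, b=Δ3−h3·(2M3+M4)/6=403/733
seg 4: a=3, c=M4/2=-6993/2932, d=(M5−M4)/(6·1)=2331/2932, b=Δ4−h4·(2M4+M5)/6=-601/1466
t_q=35/4 → seg 4, τ=3/4; S=3+-601/1466·τ+-6993/2932·τ²+2331/2932·τ³=316437/187648

  seg 0: a=1 b=-1877/733 c=0 d=411/733
  seg 1: a=-1 b=-644/733 c=1233/733 d=-258/733
  seg 2: a=2 b=-212/733 c=-1089/733 d=1657/2932
  seg 3: a=0 b=403/733 c=2793/1466 d=-4193/5864
  seg 4: a=3 b=-601/1466 c=-6993/2932 d=2331/2932
S(35/4) = 316437/187648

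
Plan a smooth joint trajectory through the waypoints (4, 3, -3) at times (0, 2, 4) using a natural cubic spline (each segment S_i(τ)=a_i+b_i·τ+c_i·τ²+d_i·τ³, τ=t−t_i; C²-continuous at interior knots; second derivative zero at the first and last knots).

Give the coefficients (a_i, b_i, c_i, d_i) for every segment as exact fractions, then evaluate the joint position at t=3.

Δ: Δ0=-1/2, Δ1=-3
row 1: diag=8, rhs=-15; c'=1/4, d'=-15/8
back: M1=-15/8
M: M0=0, M1=-15/8, M2=0
seg 0: a=4, c=M0/2=0, d=(M1−M0)/(6·2)=-5/32, b=Δ0−h0·(2M0+M1)/6=1/8
seg 1: a=3, c=M1/2=-15/16, d=(M2−M1)/(6·2)=5/32, b=Δ1−h1·(2M1+M2)/6=-7/4
t_q=3 → seg 1, τ=1; S=3+-7/4·τ+-15/16·τ²+5/32·τ³=15/32

  seg 0: a=4 b=1/8 c=0 d=-5/32
  seg 1: a=3 b=-7/4 c=-15/16 d=5/32
S(3) = 15/32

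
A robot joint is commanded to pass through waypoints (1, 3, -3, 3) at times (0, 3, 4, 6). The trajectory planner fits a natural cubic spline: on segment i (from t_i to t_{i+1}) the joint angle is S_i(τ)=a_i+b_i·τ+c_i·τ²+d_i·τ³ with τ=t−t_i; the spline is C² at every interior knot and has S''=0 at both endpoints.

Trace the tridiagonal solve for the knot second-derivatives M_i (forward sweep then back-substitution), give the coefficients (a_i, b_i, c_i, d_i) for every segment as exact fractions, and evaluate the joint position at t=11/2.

  seg 0: a=1 b=535/141 c=0 d=-49/141
  seg 1: a=3 b=-788/141 c=-147/47 d=383/141
  seg 2: a=-3 b=-521/141 c=236/47 d=-118/141
S(11/2) = -13/188

Δ: Δ0=2/3, Δ1=-6, Δ2=3
row 1: diag=8, rhs=-40; c'=1/8, d'=-5
row 2: denom=6−1·1/8=47/8; d'=(54−1·-5)/(47/8)=472/47
back: M2=472/47
back: M1=-5−1/8·472/47=-294/47
M: M0=0, M1=-294/47, M2=472/47, M3=0
seg 0: a=1, c=M0/2=0, d=(M1−M0)/(6·3)=-49/141, b=Δ0−h0·(2M0+M1)/6=535/141
seg 1: a=3, c=M1/2=-147/47, d=(M2−M1)/(6·1)=383/141, b=Δ1−h1·(2M1+M2)/6=-788/141
seg 2: a=-3, c=M2/2=236/47, d=(M3−M2)/(6·2)=-118/141, b=Δ2−h2·(2M2+M3)/6=-521/141
t_q=11/2 → seg 2, τ=3/2; S=-3+-521/141·τ+236/47·τ²+-118/141·τ³=-13/188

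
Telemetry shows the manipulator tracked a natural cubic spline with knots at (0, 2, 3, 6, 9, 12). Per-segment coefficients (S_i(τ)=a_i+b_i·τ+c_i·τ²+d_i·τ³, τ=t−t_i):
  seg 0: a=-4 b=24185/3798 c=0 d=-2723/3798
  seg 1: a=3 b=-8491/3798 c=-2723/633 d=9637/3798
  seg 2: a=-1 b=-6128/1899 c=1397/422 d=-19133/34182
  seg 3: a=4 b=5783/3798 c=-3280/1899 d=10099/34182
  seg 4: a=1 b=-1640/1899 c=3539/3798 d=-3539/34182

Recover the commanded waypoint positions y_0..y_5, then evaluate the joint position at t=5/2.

y_0 = S_0(0) = a_0 = -4
y_1 = S_1(0) = a_1 = 3
y_2 = S_2(0) = a_2 = -1
y_3 = S_3(0) = a_3 = 4
y_4 = S_4(0) = a_4 = 1
y_5 = S_4(3) = 4
t_q=5/2 is in segment 1 (τ=1/2); S_1(τ)=11383/10128

y_0=-4 y_1=3 y_2=-1 y_3=4 y_4=1 y_5=4
S(5/2) = 11383/10128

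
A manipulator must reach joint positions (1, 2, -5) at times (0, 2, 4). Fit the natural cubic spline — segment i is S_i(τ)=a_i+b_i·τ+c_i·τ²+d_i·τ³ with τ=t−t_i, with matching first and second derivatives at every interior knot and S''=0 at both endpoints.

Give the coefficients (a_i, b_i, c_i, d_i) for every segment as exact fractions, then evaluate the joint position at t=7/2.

  seg 0: a=1 b=3/2 c=0 d=-1/4
  seg 1: a=2 b=-3/2 c=-3/2 d=1/4
S(7/2) = -89/32

Δ: Δ0=1/2, Δ1=-7/2
row 1: diag=8, rhs=-24; c'=1/4, d'=-3
back: M1=-3
M: M0=0, M1=-3, M2=0
seg 0: a=1, c=M0/2=0, d=(M1−M0)/(6·2)=-1/4, b=Δ0−h0·(2M0+M1)/6=3/2
seg 1: a=2, c=M1/2=-3/2, d=(M2−M1)/(6·2)=1/4, b=Δ1−h1·(2M1+M2)/6=-3/2
t_q=7/2 → seg 1, τ=3/2; S=2+-3/2·τ+-3/2·τ²+1/4·τ³=-89/32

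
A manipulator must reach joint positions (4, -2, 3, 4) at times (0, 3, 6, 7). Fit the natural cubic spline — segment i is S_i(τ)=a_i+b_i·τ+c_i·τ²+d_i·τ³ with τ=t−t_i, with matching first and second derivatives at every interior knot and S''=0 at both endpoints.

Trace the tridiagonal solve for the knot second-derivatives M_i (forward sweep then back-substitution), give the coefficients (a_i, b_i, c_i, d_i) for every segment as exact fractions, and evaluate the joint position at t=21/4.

  seg 0: a=4 b=-268/87 c=0 d=94/783
  seg 1: a=-2 b=14/87 c=94/87 d=-151/783
  seg 2: a=3 b=125/87 c=-19/29 d=19/87
S(21/4) = 3035/1856

Δ: Δ0=-2, Δ1=5/3, Δ2=1
row 1: diag=12, rhs=22; c'=1/4, d'=11/6
row 2: denom=8−3·1/4=29/4; d'=(-4−3·11/6)/(29/4)=-38/29
back: M2=-38/29
back: M1=11/6−1/4·-38/29=188/87
M: M0=0, M1=188/87, M2=-38/29, M3=0
seg 0: a=4, c=M0/2=0, d=(M1−M0)/(6·3)=94/783, b=Δ0−h0·(2M0+M1)/6=-268/87
seg 1: a=-2, c=M1/2=94/87, d=(M2−M1)/(6·3)=-151/783, b=Δ1−h1·(2M1+M2)/6=14/87
seg 2: a=3, c=M2/2=-19/29, d=(M3−M2)/(6·1)=19/87, b=Δ2−h2·(2M2+M3)/6=125/87
t_q=21/4 → seg 1, τ=9/4; S=-2+14/87·τ+94/87·τ²+-151/783·τ³=3035/1856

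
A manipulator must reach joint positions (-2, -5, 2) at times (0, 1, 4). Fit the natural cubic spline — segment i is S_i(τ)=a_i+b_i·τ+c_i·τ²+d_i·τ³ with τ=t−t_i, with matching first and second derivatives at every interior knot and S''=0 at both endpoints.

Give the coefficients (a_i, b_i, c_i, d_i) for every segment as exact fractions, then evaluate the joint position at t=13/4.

  seg 0: a=-2 b=-11/3 c=0 d=2/3
  seg 1: a=-5 b=-5/3 c=2 d=-2/9
S(13/4) = -37/32

Δ: Δ0=-3, Δ1=7/3
row 1: diag=8, rhs=32; c'=3/8, d'=4
back: M1=4
M: M0=0, M1=4, M2=0
seg 0: a=-2, c=M0/2=0, d=(M1−M0)/(6·1)=2/3, b=Δ0−h0·(2M0+M1)/6=-11/3
seg 1: a=-5, c=M1/2=2, d=(M2−M1)/(6·3)=-2/9, b=Δ1−h1·(2M1+M2)/6=-5/3
t_q=13/4 → seg 1, τ=9/4; S=-5+-5/3·τ+2·τ²+-2/9·τ³=-37/32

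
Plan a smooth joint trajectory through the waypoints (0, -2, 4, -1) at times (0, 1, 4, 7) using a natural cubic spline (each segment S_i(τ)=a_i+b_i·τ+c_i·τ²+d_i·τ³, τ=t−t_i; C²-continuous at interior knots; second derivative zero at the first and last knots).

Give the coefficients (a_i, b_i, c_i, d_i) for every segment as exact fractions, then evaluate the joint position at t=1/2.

Δ: Δ0=-2, Δ1=2, Δ2=-5/3
row 1: diag=8, rhs=24; c'=3/8, d'=3
row 2: denom=12−3·3/8=87/8; d'=(-22−3·3)/(87/8)=-248/87
back: M2=-248/87
back: M1=3−3/8·-248/87=118/29
M: M0=0, M1=118/29, M2=-248/87, M3=0
seg 0: a=0, c=M0/2=0, d=(M1−M0)/(6·1)=59/87, b=Δ0−h0·(2M0+M1)/6=-233/87
seg 1: a=-2, c=M1/2=59/29, d=(M2−M1)/(6·3)=-301/783, b=Δ1−h1·(2M1+M2)/6=-56/87
seg 2: a=4, c=M2/2=-124/87, d=(M3−M2)/(6·3)=124/783, b=Δ2−h2·(2M2+M3)/6=103/87
t_q=1/2 → seg 0, τ=1/2; S=0+-233/87·τ+0·τ²+59/87·τ³=-291/232

  seg 0: a=0 b=-233/87 c=0 d=59/87
  seg 1: a=-2 b=-56/87 c=59/29 d=-301/783
  seg 2: a=4 b=103/87 c=-124/87 d=124/783
S(1/2) = -291/232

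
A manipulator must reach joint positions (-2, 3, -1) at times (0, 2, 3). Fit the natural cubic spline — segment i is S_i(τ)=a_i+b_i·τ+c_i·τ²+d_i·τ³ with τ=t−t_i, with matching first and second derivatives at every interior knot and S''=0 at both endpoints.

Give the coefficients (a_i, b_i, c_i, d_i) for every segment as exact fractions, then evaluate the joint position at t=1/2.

  seg 0: a=-2 b=14/3 c=0 d=-13/24
  seg 1: a=3 b=-11/6 c=-13/4 d=13/12
S(1/2) = 17/64

Δ: Δ0=5/2, Δ1=-4
row 1: diag=6, rhs=-39; c'=1/6, d'=-13/2
back: M1=-13/2
M: M0=0, M1=-13/2, M2=0
seg 0: a=-2, c=M0/2=0, d=(M1−M0)/(6·2)=-13/24, b=Δ0−h0·(2M0+M1)/6=14/3
seg 1: a=3, c=M1/2=-13/4, d=(M2−M1)/(6·1)=13/12, b=Δ1−h1·(2M1+M2)/6=-11/6
t_q=1/2 → seg 0, τ=1/2; S=-2+14/3·τ+0·τ²+-13/24·τ³=17/64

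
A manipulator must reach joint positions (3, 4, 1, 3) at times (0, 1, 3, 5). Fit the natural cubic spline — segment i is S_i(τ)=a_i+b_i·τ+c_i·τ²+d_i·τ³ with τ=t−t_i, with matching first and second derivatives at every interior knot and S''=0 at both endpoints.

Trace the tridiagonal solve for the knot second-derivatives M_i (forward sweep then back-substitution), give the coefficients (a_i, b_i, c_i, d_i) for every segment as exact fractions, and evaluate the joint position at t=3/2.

  seg 0: a=3 b=69/44 c=0 d=-25/44
  seg 1: a=4 b=-3/22 c=-75/44 d=45/88
  seg 2: a=1 b=-9/11 c=15/11 d=-5/22
S(3/2) = 2513/704

Δ: Δ0=1, Δ1=-3/2, Δ2=1
row 1: diag=6, rhs=-15; c'=1/3, d'=-5/2
row 2: denom=8−2·1/3=22/3; d'=(15−2·-5/2)/(22/3)=30/11
back: M2=30/11
back: M1=-5/2−1/3·30/11=-75/22
M: M0=0, M1=-75/22, M2=30/11, M3=0
seg 0: a=3, c=M0/2=0, d=(M1−M0)/(6·1)=-25/44, b=Δ0−h0·(2M0+M1)/6=69/44
seg 1: a=4, c=M1/2=-75/44, d=(M2−M1)/(6·2)=45/88, b=Δ1−h1·(2M1+M2)/6=-3/22
seg 2: a=1, c=M2/2=15/11, d=(M3−M2)/(6·2)=-5/22, b=Δ2−h2·(2M2+M3)/6=-9/11
t_q=3/2 → seg 1, τ=1/2; S=4+-3/22·τ+-75/44·τ²+45/88·τ³=2513/704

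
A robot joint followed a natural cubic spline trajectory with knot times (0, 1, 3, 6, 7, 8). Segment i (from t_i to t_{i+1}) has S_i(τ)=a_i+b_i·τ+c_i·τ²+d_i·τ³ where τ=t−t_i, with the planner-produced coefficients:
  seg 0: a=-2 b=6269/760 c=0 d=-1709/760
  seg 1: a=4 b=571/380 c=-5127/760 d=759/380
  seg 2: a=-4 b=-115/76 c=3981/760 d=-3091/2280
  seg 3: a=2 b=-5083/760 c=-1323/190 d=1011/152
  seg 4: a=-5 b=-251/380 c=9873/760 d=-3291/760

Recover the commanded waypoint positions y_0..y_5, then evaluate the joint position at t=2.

y_0=-2 y_1=4 y_2=-4 y_3=2 y_4=-5 y_5=3
S(2) = 573/760

y_0 = S_0(0) = a_0 = -2
y_1 = S_1(0) = a_1 = 4
y_2 = S_2(0) = a_2 = -4
y_3 = S_3(0) = a_3 = 2
y_4 = S_4(0) = a_4 = -5
y_5 = S_4(1) = 3
t_q=2 is in segment 1 (τ=1); S_1(τ)=573/760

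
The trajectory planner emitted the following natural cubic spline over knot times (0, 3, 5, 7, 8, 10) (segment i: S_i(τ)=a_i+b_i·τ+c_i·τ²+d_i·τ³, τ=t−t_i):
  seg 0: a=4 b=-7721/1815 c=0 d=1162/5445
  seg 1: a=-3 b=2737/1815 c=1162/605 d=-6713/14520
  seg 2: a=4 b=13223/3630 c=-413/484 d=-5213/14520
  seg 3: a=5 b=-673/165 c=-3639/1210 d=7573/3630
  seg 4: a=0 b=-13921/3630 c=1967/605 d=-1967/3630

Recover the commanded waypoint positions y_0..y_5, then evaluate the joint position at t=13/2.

y_0=4 y_1=-3 y_2=4 y_3=5 y_4=0 y_5=1
S(13/2) = 245191/38720

y_0 = S_0(0) = a_0 = 4
y_1 = S_1(0) = a_1 = -3
y_2 = S_2(0) = a_2 = 4
y_3 = S_3(0) = a_3 = 5
y_4 = S_4(0) = a_4 = 0
y_5 = S_4(2) = 1
t_q=13/2 is in segment 2 (τ=3/2); S_2(τ)=245191/38720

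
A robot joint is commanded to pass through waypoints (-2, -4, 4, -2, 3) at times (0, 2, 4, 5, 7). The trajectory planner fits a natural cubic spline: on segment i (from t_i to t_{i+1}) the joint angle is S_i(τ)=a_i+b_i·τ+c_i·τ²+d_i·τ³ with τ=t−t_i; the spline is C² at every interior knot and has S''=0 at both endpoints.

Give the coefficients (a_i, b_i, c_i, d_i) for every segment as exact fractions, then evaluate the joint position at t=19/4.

  seg 0: a=-2 b=-55/16 c=0 d=39/64
  seg 1: a=-4 b=31/8 c=117/32 d=-115/64
  seg 2: a=4 b=-49/16 c=-57/8 d=67/16
  seg 3: a=-2 b=-19/4 c=87/16 d=-29/32
S(19/4) = -551/1024

Δ: Δ0=-1, Δ1=4, Δ2=-6, Δ3=5/2
row 1: diag=8, rhs=30; c'=1/4, d'=15/4
row 2: denom=6−2·1/4=11/2; d'=(-60−2·15/4)/(11/2)=-135/11
row 3: denom=6−1·2/11=64/11; d'=(51−1·-135/11)/(64/11)=87/8
back: M3=87/8
back: M2=-135/11−2/11·87/8=-57/4
back: M1=15/4−1/4·-57/4=117/16
M: M0=0, M1=117/16, M2=-57/4, M3=87/8, M4=0
seg 0: a=-2, c=M0/2=0, d=(M1−M0)/(6·2)=39/64, b=Δ0−h0·(2M0+M1)/6=-55/16
seg 1: a=-4, c=M1/2=117/32, d=(M2−M1)/(6·2)=-115/64, b=Δ1−h1·(2M1+M2)/6=31/8
seg 2: a=4, c=M2/2=-57/8, d=(M3−M2)/(6·1)=67/16, b=Δ2−h2·(2M2+M3)/6=-49/16
seg 3: a=-2, c=M3/2=87/16, d=(M4−M3)/(6·2)=-29/32, b=Δ3−h3·(2M3+M4)/6=-19/4
t_q=19/4 → seg 2, τ=3/4; S=4+-49/16·τ+-57/8·τ²+67/16·τ³=-551/1024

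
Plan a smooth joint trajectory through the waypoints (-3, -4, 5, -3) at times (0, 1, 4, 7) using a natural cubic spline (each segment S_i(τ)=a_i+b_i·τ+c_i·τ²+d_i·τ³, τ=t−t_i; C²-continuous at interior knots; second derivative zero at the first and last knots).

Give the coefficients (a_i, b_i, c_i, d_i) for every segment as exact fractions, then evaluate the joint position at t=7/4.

  seg 0: a=-3 b=-152/87 c=0 d=65/87
  seg 1: a=-4 b=43/87 c=65/29 d=-367/783
  seg 2: a=5 b=112/87 c=-172/87 d=172/783
S(7/4) = -4763/1856

Δ: Δ0=-1, Δ1=3, Δ2=-8/3
row 1: diag=8, rhs=24; c'=3/8, d'=3
row 2: denom=12−3·3/8=87/8; d'=(-34−3·3)/(87/8)=-344/87
back: M2=-344/87
back: M1=3−3/8·-344/87=130/29
M: M0=0, M1=130/29, M2=-344/87, M3=0
seg 0: a=-3, c=M0/2=0, d=(M1−M0)/(6·1)=65/87, b=Δ0−h0·(2M0+M1)/6=-152/87
seg 1: a=-4, c=M1/2=65/29, d=(M2−M1)/(6·3)=-367/783, b=Δ1−h1·(2M1+M2)/6=43/87
seg 2: a=5, c=M2/2=-172/87, d=(M3−M2)/(6·3)=172/783, b=Δ2−h2·(2M2+M3)/6=112/87
t_q=7/4 → seg 1, τ=3/4; S=-4+43/87·τ+65/29·τ²+-367/783·τ³=-4763/1856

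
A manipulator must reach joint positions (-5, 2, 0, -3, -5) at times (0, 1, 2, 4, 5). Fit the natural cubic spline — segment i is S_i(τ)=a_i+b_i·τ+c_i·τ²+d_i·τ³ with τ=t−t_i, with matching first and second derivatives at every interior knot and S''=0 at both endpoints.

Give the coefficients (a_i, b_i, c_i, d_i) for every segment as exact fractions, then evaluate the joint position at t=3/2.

Δ: Δ0=7, Δ1=-2, Δ2=-3/2, Δ3=-2
row 1: diag=4, rhs=-54; c'=1/4, d'=-27/2
row 2: denom=6−1·1/4=23/4; d'=(3−1·-27/2)/(23/4)=66/23
row 3: denom=6−2·8/23=122/23; d'=(-3−2·66/23)/(122/23)=-201/122
back: M3=-201/122
back: M2=66/23−8/23·-201/122=210/61
back: M1=-27/2−1/4·210/61=-876/61
M: M0=0, M1=-876/61, M2=210/61, M3=-201/122, M4=0
seg 0: a=-5, c=M0/2=0, d=(M1−M0)/(6·1)=-146/61, b=Δ0−h0·(2M0+M1)/6=573/61
seg 1: a=2, c=M1/2=-438/61, d=(M2−M1)/(6·1)=181/61, b=Δ1−h1·(2M1+M2)/6=135/61
seg 2: a=0, c=M2/2=105/61, d=(M3−M2)/(6·2)=-207/488, b=Δ2−h2·(2M2+M3)/6=-198/61
seg 3: a=-3, c=M3/2=-201/244, d=(M4−M3)/(6·1)=67/244, b=Δ3−h3·(2M3+M4)/6=-177/122
t_q=3/2 → seg 1, τ=1/2; S=2+135/61·τ+-438/61·τ²+181/61·τ³=821/488

  seg 0: a=-5 b=573/61 c=0 d=-146/61
  seg 1: a=2 b=135/61 c=-438/61 d=181/61
  seg 2: a=0 b=-198/61 c=105/61 d=-207/488
  seg 3: a=-3 b=-177/122 c=-201/244 d=67/244
S(3/2) = 821/488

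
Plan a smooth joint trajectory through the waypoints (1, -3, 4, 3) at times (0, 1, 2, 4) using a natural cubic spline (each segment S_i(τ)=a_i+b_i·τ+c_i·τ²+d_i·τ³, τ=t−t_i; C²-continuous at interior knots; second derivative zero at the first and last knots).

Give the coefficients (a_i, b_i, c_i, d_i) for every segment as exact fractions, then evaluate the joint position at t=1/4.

Δ: Δ0=-4, Δ1=7, Δ2=-1/2
row 1: diag=4, rhs=66; c'=1/4, d'=33/2
row 2: denom=6−1·1/4=23/4; d'=(-45−1·33/2)/(23/4)=-246/23
back: M2=-246/23
back: M1=33/2−1/4·-246/23=441/23
M: M0=0, M1=441/23, M2=-246/23, M3=0
seg 0: a=1, c=M0/2=0, d=(M1−M0)/(6·1)=147/46, b=Δ0−h0·(2M0+M1)/6=-331/46
seg 1: a=-3, c=M1/2=441/46, d=(M2−M1)/(6·1)=-229/46, b=Δ1−h1·(2M1+M2)/6=55/23
seg 2: a=4, c=M2/2=-123/23, d=(M3−M2)/(6·2)=41/46, b=Δ2−h2·(2M2+M3)/6=305/46
t_q=1/4 → seg 0, τ=1/4; S=1+-331/46·τ+0·τ²+147/46·τ³=-2205/2944

  seg 0: a=1 b=-331/46 c=0 d=147/46
  seg 1: a=-3 b=55/23 c=441/46 d=-229/46
  seg 2: a=4 b=305/46 c=-123/23 d=41/46
S(1/4) = -2205/2944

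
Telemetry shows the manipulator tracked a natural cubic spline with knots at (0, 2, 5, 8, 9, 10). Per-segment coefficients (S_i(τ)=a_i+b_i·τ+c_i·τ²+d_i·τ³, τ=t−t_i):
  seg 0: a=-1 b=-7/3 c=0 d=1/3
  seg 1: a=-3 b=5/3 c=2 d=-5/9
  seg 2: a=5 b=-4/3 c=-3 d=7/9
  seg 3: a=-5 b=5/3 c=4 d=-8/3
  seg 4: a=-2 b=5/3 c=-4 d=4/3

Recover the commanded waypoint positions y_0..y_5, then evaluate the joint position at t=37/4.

y_0 = S_0(0) = a_0 = -1
y_1 = S_1(0) = a_1 = -3
y_2 = S_2(0) = a_2 = 5
y_3 = S_3(0) = a_3 = -5
y_4 = S_4(0) = a_4 = -2
y_5 = S_4(1) = -3
t_q=37/4 is in segment 4 (τ=1/4); S_4(τ)=-29/16

y_0=-1 y_1=-3 y_2=5 y_3=-5 y_4=-2 y_5=-3
S(37/4) = -29/16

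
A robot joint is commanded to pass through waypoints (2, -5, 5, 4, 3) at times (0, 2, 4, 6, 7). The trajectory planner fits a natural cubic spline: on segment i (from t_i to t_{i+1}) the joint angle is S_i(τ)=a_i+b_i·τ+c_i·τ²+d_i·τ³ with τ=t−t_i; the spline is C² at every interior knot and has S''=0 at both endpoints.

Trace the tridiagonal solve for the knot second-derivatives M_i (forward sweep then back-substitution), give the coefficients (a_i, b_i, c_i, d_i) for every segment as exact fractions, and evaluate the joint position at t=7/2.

Δ: Δ0=-7/2, Δ1=5, Δ2=-1/2, Δ3=-1
row 1: diag=8, rhs=51; c'=1/4, d'=51/8
row 2: denom=8−2·1/4=15/2; d'=(-33−2·51/8)/(15/2)=-61/10
row 3: denom=6−2·4/15=82/15; d'=(-3−2·-61/10)/(82/15)=69/41
back: M3=69/41
back: M2=-61/10−4/15·69/41=-537/82
back: M1=51/8−1/4·-537/82=657/82
M: M0=0, M1=657/82, M2=-537/82, M3=69/41, M4=0
seg 0: a=2, c=M0/2=0, d=(M1−M0)/(6·2)=219/328, b=Δ0−h0·(2M0+M1)/6=-253/41
seg 1: a=-5, c=M1/2=657/164, d=(M2−M1)/(6·2)=-199/164, b=Δ1−h1·(2M1+M2)/6=151/82
seg 2: a=5, c=M2/2=-537/164, d=(M3−M2)/(6·2)=225/328, b=Δ2−h2·(2M2+M3)/6=271/82
seg 3: a=4, c=M3/2=69/82, d=(M4−M3)/(6·1)=-23/82, b=Δ3−h3·(2M3+M4)/6=-64/41
t_q=7/2 → seg 1, τ=3/2; S=-5+151/82·τ+657/164·τ²+-199/164·τ³=3517/1312

  seg 0: a=2 b=-253/41 c=0 d=219/328
  seg 1: a=-5 b=151/82 c=657/164 d=-199/164
  seg 2: a=5 b=271/82 c=-537/164 d=225/328
  seg 3: a=4 b=-64/41 c=69/82 d=-23/82
S(7/2) = 3517/1312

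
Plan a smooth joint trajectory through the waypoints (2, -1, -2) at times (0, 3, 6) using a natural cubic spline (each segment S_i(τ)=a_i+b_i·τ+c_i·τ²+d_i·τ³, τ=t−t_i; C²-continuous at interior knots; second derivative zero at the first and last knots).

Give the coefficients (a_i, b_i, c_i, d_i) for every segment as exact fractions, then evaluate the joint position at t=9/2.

  seg 0: a=2 b=-7/6 c=0 d=1/54
  seg 1: a=-1 b=-2/3 c=1/6 d=-1/54
S(9/2) = -27/16

Δ: Δ0=-1, Δ1=-1/3
row 1: diag=12, rhs=4; c'=1/4, d'=1/3
back: M1=1/3
M: M0=0, M1=1/3, M2=0
seg 0: a=2, c=M0/2=0, d=(M1−M0)/(6·3)=1/54, b=Δ0−h0·(2M0+M1)/6=-7/6
seg 1: a=-1, c=M1/2=1/6, d=(M2−M1)/(6·3)=-1/54, b=Δ1−h1·(2M1+M2)/6=-2/3
t_q=9/2 → seg 1, τ=3/2; S=-1+-2/3·τ+1/6·τ²+-1/54·τ³=-27/16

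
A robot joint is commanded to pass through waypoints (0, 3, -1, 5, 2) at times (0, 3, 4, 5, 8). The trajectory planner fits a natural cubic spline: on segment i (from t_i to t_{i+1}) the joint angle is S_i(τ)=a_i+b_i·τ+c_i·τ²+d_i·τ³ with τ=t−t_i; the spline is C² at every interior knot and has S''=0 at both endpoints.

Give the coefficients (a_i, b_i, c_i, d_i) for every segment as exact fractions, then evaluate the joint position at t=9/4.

  seg 0: a=0 b=161/40 c=0 d=-121/360
  seg 1: a=3 b=-101/20 c=-121/40 d=163/40
  seg 2: a=-1 b=9/8 c=46/5 d=-173/40
  seg 3: a=5 b=131/20 c=-151/40 d=151/360
S(9/4) = 13383/2560

Δ: Δ0=1, Δ1=-4, Δ2=6, Δ3=-1
row 1: diag=8, rhs=-30; c'=1/8, d'=-15/4
row 2: denom=4−1·1/8=31/8; d'=(60−1·-15/4)/(31/8)=510/31
row 3: denom=8−1·8/31=240/31; d'=(-42−1·510/31)/(240/31)=-151/20
back: M3=-151/20
back: M2=510/31−8/31·-151/20=92/5
back: M1=-15/4−1/8·92/5=-121/20
M: M0=0, M1=-121/20, M2=92/5, M3=-151/20, M4=0
seg 0: a=0, c=M0/2=0, d=(M1−M0)/(6·3)=-121/360, b=Δ0−h0·(2M0+M1)/6=161/40
seg 1: a=3, c=M1/2=-121/40, d=(M2−M1)/(6·1)=163/40, b=Δ1−h1·(2M1+M2)/6=-101/20
seg 2: a=-1, c=M2/2=46/5, d=(M3−M2)/(6·1)=-173/40, b=Δ2−h2·(2M2+M3)/6=9/8
seg 3: a=5, c=M3/2=-151/40, d=(M4−M3)/(6·3)=151/360, b=Δ3−h3·(2M3+M4)/6=131/20
t_q=9/4 → seg 0, τ=9/4; S=0+161/40·τ+0·τ²+-121/360·τ³=13383/2560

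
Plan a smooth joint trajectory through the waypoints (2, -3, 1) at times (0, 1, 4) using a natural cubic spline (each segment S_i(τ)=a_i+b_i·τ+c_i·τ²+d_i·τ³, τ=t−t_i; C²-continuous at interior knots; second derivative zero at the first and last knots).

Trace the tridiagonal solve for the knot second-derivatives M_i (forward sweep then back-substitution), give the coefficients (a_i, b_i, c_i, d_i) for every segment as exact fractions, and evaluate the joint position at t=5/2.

Δ: Δ0=-5, Δ1=4/3
row 1: diag=8, rhs=38; c'=3/8, d'=19/4
back: M1=19/4
M: M0=0, M1=19/4, M2=0
seg 0: a=2, c=M0/2=0, d=(M1−M0)/(6·1)=19/24, b=Δ0−h0·(2M0+M1)/6=-139/24
seg 1: a=-3, c=M1/2=19/8, d=(M2−M1)/(6·3)=-19/72, b=Δ1−h1·(2M1+M2)/6=-41/12
t_q=5/2 → seg 1, τ=3/2; S=-3+-41/12·τ+19/8·τ²+-19/72·τ³=-235/64

  seg 0: a=2 b=-139/24 c=0 d=19/24
  seg 1: a=-3 b=-41/12 c=19/8 d=-19/72
S(5/2) = -235/64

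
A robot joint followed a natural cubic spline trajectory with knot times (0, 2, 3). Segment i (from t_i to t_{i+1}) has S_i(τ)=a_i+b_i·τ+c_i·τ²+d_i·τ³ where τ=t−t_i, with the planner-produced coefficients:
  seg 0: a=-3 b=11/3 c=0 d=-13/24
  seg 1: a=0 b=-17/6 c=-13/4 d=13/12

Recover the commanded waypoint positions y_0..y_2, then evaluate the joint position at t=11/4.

y_0 = S_0(0) = a_0 = -3
y_1 = S_1(0) = a_1 = 0
y_2 = S_1(1) = -5
t_q=11/4 is in segment 1 (τ=3/4); S_1(τ)=-895/256

y_0=-3 y_1=0 y_2=-5
S(11/4) = -895/256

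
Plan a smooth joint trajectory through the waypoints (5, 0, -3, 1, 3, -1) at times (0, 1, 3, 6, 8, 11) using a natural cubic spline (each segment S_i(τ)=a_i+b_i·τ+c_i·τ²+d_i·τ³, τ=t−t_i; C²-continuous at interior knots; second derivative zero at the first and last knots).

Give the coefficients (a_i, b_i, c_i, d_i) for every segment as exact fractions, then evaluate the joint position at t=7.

  seg 0: a=5 b=-2053/372 c=0 d=193/372
  seg 1: a=0 b=-737/186 c=193/124 d=-121/744
  seg 2: a=-3 b=29/93 c=18/31 d=-67/837
  seg 3: a=1 b=152/93 c=-13/93 d=-11/124
  seg 4: a=3 b=1/93 c=-125/186 d=125/1674
S(7) = 895/372

Δ: Δ0=-5, Δ1=-3/2, Δ2=4/3, Δ3=1, Δ4=-4/3
row 1: diag=6, rhs=21; c'=1/3, d'=7/2
row 2: denom=10−2·1/3=28/3; d'=(17−2·7/2)/(28/3)=15/14
row 3: denom=10−3·9/28=253/28; d'=(-2−3·15/14)/(253/28)=-146/253
row 4: denom=10−2·56/253=2418/253; d'=(-14−2·-146/253)/(2418/253)=-125/93
back: M4=-125/93
back: M3=-146/253−56/253·-125/93=-26/93
back: M2=15/14−9/28·-26/93=36/31
back: M1=7/2−1/3·36/31=193/62
M: M0=0, M1=193/62, M2=36/31, M3=-26/93, M4=-125/93, M5=0
seg 0: a=5, c=M0/2=0, d=(M1−M0)/(6·1)=193/372, b=Δ0−h0·(2M0+M1)/6=-2053/372
seg 1: a=0, c=M1/2=193/124, d=(M2−M1)/(6·2)=-121/744, b=Δ1−h1·(2M1+M2)/6=-737/186
seg 2: a=-3, c=M2/2=18/31, d=(M3−M2)/(6·3)=-67/837, b=Δ2−h2·(2M2+M3)/6=29/93
seg 3: a=1, c=M3/2=-13/93, d=(M4−M3)/(6·2)=-11/124, b=Δ3−h3·(2M3+M4)/6=152/93
seg 4: a=3, c=M4/2=-125/186, d=(M5−M4)/(6·3)=125/1674, b=Δ4−h4·(2M4+M5)/6=1/93
t_q=7 → seg 3, τ=1; S=1+152/93·τ+-13/93·τ²+-11/124·τ³=895/372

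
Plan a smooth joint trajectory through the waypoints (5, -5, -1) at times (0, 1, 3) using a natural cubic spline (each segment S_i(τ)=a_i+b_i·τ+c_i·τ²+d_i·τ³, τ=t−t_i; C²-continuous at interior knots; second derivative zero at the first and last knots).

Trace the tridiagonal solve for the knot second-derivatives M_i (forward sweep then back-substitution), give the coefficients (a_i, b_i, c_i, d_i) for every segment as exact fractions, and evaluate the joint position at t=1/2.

  seg 0: a=5 b=-12 c=0 d=2
  seg 1: a=-5 b=-6 c=6 d=-1
S(1/2) = -3/4

Δ: Δ0=-10, Δ1=2
row 1: diag=6, rhs=72; c'=1/3, d'=12
back: M1=12
M: M0=0, M1=12, M2=0
seg 0: a=5, c=M0/2=0, d=(M1−M0)/(6·1)=2, b=Δ0−h0·(2M0+M1)/6=-12
seg 1: a=-5, c=M1/2=6, d=(M2−M1)/(6·2)=-1, b=Δ1−h1·(2M1+M2)/6=-6
t_q=1/2 → seg 0, τ=1/2; S=5+-12·τ+0·τ²+2·τ³=-3/4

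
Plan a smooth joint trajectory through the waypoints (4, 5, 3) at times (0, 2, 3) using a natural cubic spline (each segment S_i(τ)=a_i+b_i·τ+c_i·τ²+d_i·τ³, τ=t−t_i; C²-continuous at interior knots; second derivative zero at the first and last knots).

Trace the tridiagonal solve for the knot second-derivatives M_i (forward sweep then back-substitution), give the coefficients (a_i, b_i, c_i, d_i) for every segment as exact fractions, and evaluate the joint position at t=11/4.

Δ: Δ0=1/2, Δ1=-2
row 1: diag=6, rhs=-15; c'=1/6, d'=-5/2
back: M1=-5/2
M: M0=0, M1=-5/2, M2=0
seg 0: a=4, c=M0/2=0, d=(M1−M0)/(6·2)=-5/24, b=Δ0−h0·(2M0+M1)/6=4/3
seg 1: a=5, c=M1/2=-5/4, d=(M2−M1)/(6·1)=5/12, b=Δ1−h1·(2M1+M2)/6=-7/6
t_q=11/4 → seg 1, τ=3/4; S=5+-7/6·τ+-5/4·τ²+5/12·τ³=921/256

  seg 0: a=4 b=4/3 c=0 d=-5/24
  seg 1: a=5 b=-7/6 c=-5/4 d=5/12
S(11/4) = 921/256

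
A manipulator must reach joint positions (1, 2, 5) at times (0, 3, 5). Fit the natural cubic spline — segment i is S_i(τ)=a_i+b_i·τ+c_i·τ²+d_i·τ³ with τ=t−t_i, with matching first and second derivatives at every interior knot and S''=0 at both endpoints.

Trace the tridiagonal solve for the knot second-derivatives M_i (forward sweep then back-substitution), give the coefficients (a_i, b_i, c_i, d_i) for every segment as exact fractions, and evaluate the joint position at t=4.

Δ: Δ0=1/3, Δ1=3/2
row 1: diag=10, rhs=7; c'=1/5, d'=7/10
back: M1=7/10
M: M0=0, M1=7/10, M2=0
seg 0: a=1, c=M0/2=0, d=(M1−M0)/(6·3)=7/180, b=Δ0−h0·(2M0+M1)/6=-1/60
seg 1: a=2, c=M1/2=7/20, d=(M2−M1)/(6·2)=-7/120, b=Δ1−h1·(2M1+M2)/6=31/30
t_q=4 → seg 1, τ=1; S=2+31/30·τ+7/20·τ²+-7/120·τ³=133/40

  seg 0: a=1 b=-1/60 c=0 d=7/180
  seg 1: a=2 b=31/30 c=7/20 d=-7/120
S(4) = 133/40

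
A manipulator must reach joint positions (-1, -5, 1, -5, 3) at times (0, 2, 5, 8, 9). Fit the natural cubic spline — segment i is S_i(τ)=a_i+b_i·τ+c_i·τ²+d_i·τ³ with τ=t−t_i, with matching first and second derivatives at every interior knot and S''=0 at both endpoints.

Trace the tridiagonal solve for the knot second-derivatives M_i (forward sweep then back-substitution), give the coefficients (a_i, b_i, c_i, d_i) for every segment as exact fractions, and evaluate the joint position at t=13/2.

Δ: Δ0=-2, Δ1=2, Δ2=-2, Δ3=8
row 1: diag=10, rhs=24; c'=3/10, d'=12/5
row 2: denom=12−3·3/10=111/10; d'=(-24−3·12/5)/(111/10)=-104/37
row 3: denom=8−3·10/37=266/37; d'=(60−3·-104/37)/(266/37)=1266/133
back: M3=1266/133
back: M2=-104/37−10/37·1266/133=-716/133
back: M1=12/5−3/10·-716/133=534/133
M: M0=0, M1=534/133, M2=-716/133, M3=1266/133, M4=0
seg 0: a=-1, c=M0/2=0, d=(M1−M0)/(6·2)=89/266, b=Δ0−h0·(2M0+M1)/6=-444/133
seg 1: a=-5, c=M1/2=267/133, d=(M2−M1)/(6·3)=-625/1197, b=Δ1−h1·(2M1+M2)/6=90/133
seg 2: a=1, c=M2/2=-358/133, d=(M3−M2)/(6·3)=991/1197, b=Δ2−h2·(2M2+M3)/6=-183/133
seg 3: a=-5, c=M3/2=633/133, d=(M4−M3)/(6·1)=-211/133, b=Δ3−h3·(2M3+M4)/6=642/133
t_q=13/2 → seg 2, τ=3/2; S=1+-183/133·τ+-358/133·τ²+991/1197·τ³=-4603/1064

  seg 0: a=-1 b=-444/133 c=0 d=89/266
  seg 1: a=-5 b=90/133 c=267/133 d=-625/1197
  seg 2: a=1 b=-183/133 c=-358/133 d=991/1197
  seg 3: a=-5 b=642/133 c=633/133 d=-211/133
S(13/2) = -4603/1064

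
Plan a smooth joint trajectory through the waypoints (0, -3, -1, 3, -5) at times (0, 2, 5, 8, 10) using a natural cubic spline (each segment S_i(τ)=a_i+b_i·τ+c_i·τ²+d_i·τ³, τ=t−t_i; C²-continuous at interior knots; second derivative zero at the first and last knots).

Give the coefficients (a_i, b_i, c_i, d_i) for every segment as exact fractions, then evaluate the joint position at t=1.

Δ: Δ0=-3/2, Δ1=2/3, Δ2=4/3, Δ3=-4
row 1: diag=10, rhs=13; c'=3/10, d'=13/10
row 2: denom=12−3·3/10=111/10; d'=(4−3·13/10)/(111/10)=1/111
row 3: denom=10−3·10/37=340/37; d'=(-32−3·1/111)/(340/37)=-237/68
back: M3=-237/68
back: M2=1/111−10/37·-237/68=97/102
back: M1=13/10−3/10·97/102=69/68
M: M0=0, M1=69/68, M2=97/102, M3=-237/68, M4=0
seg 0: a=0, c=M0/2=0, d=(M1−M0)/(6·2)=23/272, b=Δ0−h0·(2M0+M1)/6=-125/68
seg 1: a=-3, c=M1/2=69/136, d=(M2−M1)/(6·3)=-13/3672, b=Δ1−h1·(2M1+M2)/6=-14/17
seg 2: a=-1, c=M2/2=97/204, d=(M3−M2)/(6·3)=-905/3672, b=Δ2−h2·(2M2+M3)/6=17/8
seg 3: a=3, c=M3/2=-237/136, d=(M4−M3)/(6·2)=79/272, b=Δ3−h3·(2M3+M4)/6=-57/34
t_q=1 → seg 0, τ=1; S=0+-125/68·τ+0·τ²+23/272·τ³=-477/272

  seg 0: a=0 b=-125/68 c=0 d=23/272
  seg 1: a=-3 b=-14/17 c=69/136 d=-13/3672
  seg 2: a=-1 b=17/8 c=97/204 d=-905/3672
  seg 3: a=3 b=-57/34 c=-237/136 d=79/272
S(1) = -477/272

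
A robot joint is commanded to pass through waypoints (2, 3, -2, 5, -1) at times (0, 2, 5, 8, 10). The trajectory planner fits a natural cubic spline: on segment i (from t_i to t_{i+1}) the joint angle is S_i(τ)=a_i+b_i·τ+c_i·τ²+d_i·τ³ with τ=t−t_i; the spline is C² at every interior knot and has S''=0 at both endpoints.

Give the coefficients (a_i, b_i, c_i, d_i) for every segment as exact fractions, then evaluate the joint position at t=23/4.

Δ: Δ0=1/2, Δ1=-5/3, Δ2=7/3, Δ3=-3
row 1: diag=10, rhs=-13; c'=3/10, d'=-13/10
row 2: denom=12−3·3/10=111/10; d'=(24−3·-13/10)/(111/10)=93/37
row 3: denom=10−3·10/37=340/37; d'=(-32−3·93/37)/(340/37)=-1463/340
back: M3=-1463/340
back: M2=93/37−10/37·-1463/340=125/34
back: M1=-13/10−3/10·125/34=-817/340
M: M0=0, M1=-817/340, M2=125/34, M3=-1463/340, M4=0
seg 0: a=2, c=M0/2=0, d=(M1−M0)/(6·2)=-817/4080, b=Δ0−h0·(2M0+M1)/6=1327/1020
seg 1: a=3, c=M1/2=-817/680, d=(M2−M1)/(6·3)=689/2040, b=Δ1−h1·(2M1+M2)/6=-281/255
seg 2: a=-2, c=M2/2=125/68, d=(M3−M2)/(6·3)=-2713/6120, b=Δ2−h2·(2M2+M3)/6=97/120
seg 3: a=5, c=M3/2=-1463/680, d=(M4−M3)/(6·2)=1463/4080, b=Δ3−h3·(2M3+M4)/6=-67/510
t_q=23/4 → seg 2, τ=3/4; S=-2+97/120·τ+125/68·τ²+-2713/6120·τ³=-4759/8704

  seg 0: a=2 b=1327/1020 c=0 d=-817/4080
  seg 1: a=3 b=-281/255 c=-817/680 d=689/2040
  seg 2: a=-2 b=97/120 c=125/68 d=-2713/6120
  seg 3: a=5 b=-67/510 c=-1463/680 d=1463/4080
S(23/4) = -4759/8704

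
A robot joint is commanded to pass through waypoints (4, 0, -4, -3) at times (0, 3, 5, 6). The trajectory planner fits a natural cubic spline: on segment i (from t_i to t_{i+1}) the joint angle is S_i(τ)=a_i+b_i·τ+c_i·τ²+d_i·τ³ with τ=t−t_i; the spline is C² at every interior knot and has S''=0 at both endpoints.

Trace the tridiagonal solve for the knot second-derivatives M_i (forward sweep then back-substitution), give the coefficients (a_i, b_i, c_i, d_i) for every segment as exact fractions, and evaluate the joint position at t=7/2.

  seg 0: a=4 b=-67/84 c=0 d=-5/84
  seg 1: a=0 b=-101/42 c=-15/28 d=31/84
  seg 2: a=-4 b=-5/42 c=47/28 d=-47/84
S(7/2) = -289/224

Δ: Δ0=-4/3, Δ1=-2, Δ2=1
row 1: diag=10, rhs=-4; c'=1/5, d'=-2/5
row 2: denom=6−2·1/5=28/5; d'=(18−2·-2/5)/(28/5)=47/14
back: M2=47/14
back: M1=-2/5−1/5·47/14=-15/14
M: M0=0, M1=-15/14, M2=47/14, M3=0
seg 0: a=4, c=M0/2=0, d=(M1−M0)/(6·3)=-5/84, b=Δ0−h0·(2M0+M1)/6=-67/84
seg 1: a=0, c=M1/2=-15/28, d=(M2−M1)/(6·2)=31/84, b=Δ1−h1·(2M1+M2)/6=-101/42
seg 2: a=-4, c=M2/2=47/28, d=(M3−M2)/(6·1)=-47/84, b=Δ2−h2·(2M2+M3)/6=-5/42
t_q=7/2 → seg 1, τ=1/2; S=0+-101/42·τ+-15/28·τ²+31/84·τ³=-289/224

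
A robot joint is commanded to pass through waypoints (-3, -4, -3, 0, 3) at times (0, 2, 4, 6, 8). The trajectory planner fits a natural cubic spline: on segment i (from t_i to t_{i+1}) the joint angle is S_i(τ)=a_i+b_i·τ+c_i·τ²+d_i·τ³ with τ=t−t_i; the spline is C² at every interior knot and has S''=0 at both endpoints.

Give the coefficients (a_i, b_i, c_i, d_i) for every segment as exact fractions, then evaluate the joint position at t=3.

Δ: Δ0=-1/2, Δ1=1/2, Δ2=3/2, Δ3=3/2
row 1: diag=8, rhs=6; c'=1/4, d'=3/4
row 2: denom=8−2·1/4=15/2; d'=(6−2·3/4)/(15/2)=3/5
row 3: denom=8−2·4/15=112/15; d'=(0−2·3/5)/(112/15)=-9/56
back: M3=-9/56
back: M2=3/5−4/15·-9/56=9/14
back: M1=3/4−1/4·9/14=33/56
M: M0=0, M1=33/56, M2=9/14, M3=-9/56, M4=0
seg 0: a=-3, c=M0/2=0, d=(M1−M0)/(6·2)=11/224, b=Δ0−h0·(2M0+M1)/6=-39/56
seg 1: a=-4, c=M1/2=33/112, d=(M2−M1)/(6·2)=1/224, b=Δ1−h1·(2M1+M2)/6=-3/28
seg 2: a=-3, c=M2/2=9/28, d=(M3−M2)/(6·2)=-15/224, b=Δ2−h2·(2M2+M3)/6=9/8
seg 3: a=0, c=M3/2=-9/112, d=(M4−M3)/(6·2)=3/224, b=Δ3−h3·(2M3+M4)/6=45/28
t_q=3 → seg 1, τ=1; S=-4+-3/28·τ+33/112·τ²+1/224·τ³=-853/224

  seg 0: a=-3 b=-39/56 c=0 d=11/224
  seg 1: a=-4 b=-3/28 c=33/112 d=1/224
  seg 2: a=-3 b=9/8 c=9/28 d=-15/224
  seg 3: a=0 b=45/28 c=-9/112 d=3/224
S(3) = -853/224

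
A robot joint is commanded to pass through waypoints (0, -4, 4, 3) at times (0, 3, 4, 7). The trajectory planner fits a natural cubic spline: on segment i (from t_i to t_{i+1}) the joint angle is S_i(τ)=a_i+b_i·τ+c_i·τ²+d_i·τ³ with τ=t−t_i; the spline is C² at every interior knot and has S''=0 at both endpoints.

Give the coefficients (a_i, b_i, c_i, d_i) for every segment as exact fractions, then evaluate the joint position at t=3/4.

Δ: Δ0=-4/3, Δ1=8, Δ2=-1/3
row 1: diag=8, rhs=56; c'=1/8, d'=7
row 2: denom=8−1·1/8=63/8; d'=(-50−1·7)/(63/8)=-152/21
back: M2=-152/21
back: M1=7−1/8·-152/21=166/21
M: M0=0, M1=166/21, M2=-152/21, M3=0
seg 0: a=0, c=M0/2=0, d=(M1−M0)/(6·3)=83/189, b=Δ0−h0·(2M0+M1)/6=-37/7
seg 1: a=-4, c=M1/2=83/21, d=(M2−M1)/(6·1)=-53/21, b=Δ1−h1·(2M1+M2)/6=46/7
seg 2: a=4, c=M2/2=-76/21, d=(M3−M2)/(6·3)=76/189, b=Δ2−h2·(2M2+M3)/6=145/21
t_q=3/4 → seg 0, τ=3/4; S=0+-37/7·τ+0·τ²+83/189·τ³=-1693/448

  seg 0: a=0 b=-37/7 c=0 d=83/189
  seg 1: a=-4 b=46/7 c=83/21 d=-53/21
  seg 2: a=4 b=145/21 c=-76/21 d=76/189
S(3/4) = -1693/448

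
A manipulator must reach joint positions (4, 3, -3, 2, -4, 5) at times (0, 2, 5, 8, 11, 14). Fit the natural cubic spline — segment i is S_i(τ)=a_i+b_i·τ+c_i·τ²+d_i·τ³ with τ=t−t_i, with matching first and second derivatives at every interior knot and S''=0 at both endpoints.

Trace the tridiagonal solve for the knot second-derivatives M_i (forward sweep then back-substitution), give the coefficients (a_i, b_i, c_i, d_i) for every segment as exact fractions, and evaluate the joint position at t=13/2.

  seg 0: a=4 b=359/3090 c=0 d=-238/1545
  seg 1: a=3 b=-5353/3090 c=-476/515 d=7741/27810
  seg 2: a=-3 b=367/1545 c=977/618 d=-3413/9270
  seg 3: a=2 b=-673/3090 c=-2677/1545 d=2111/5562
  seg 4: a=-4 b=-566/1545 c=5201/3090 d=-5201/27810
S(13/2) = -2713/8240

Δ: Δ0=-1/2, Δ1=-2, Δ2=5/3, Δ3=-2, Δ4=3
row 1: diag=10, rhs=-9; c'=3/10, d'=-9/10
row 2: denom=12−3·3/10=111/10; d'=(22−3·-9/10)/(111/10)=247/111
row 3: denom=12−3·10/37=414/37; d'=(-22−3·247/111)/(414/37)=-1061/414
row 4: denom=12−3·37/138=515/46; d'=(30−3·-1061/414)/(515/46)=5201/1545
back: M4=5201/1545
back: M3=-1061/414−37/138·5201/1545=-5354/1545
back: M2=247/111−10/37·-5354/1545=977/309
back: M1=-9/10−3/10·977/309=-952/515
M: M0=0, M1=-952/515, M2=977/309, M3=-5354/1545, M4=5201/1545, M5=0
seg 0: a=4, c=M0/2=0, d=(M1−M0)/(6·2)=-238/1545, b=Δ0−h0·(2M0+M1)/6=359/3090
seg 1: a=3, c=M1/2=-476/515, d=(M2−M1)/(6·3)=7741/27810, b=Δ1−h1·(2M1+M2)/6=-5353/3090
seg 2: a=-3, c=M2/2=977/618, d=(M3−M2)/(6·3)=-3413/9270, b=Δ2−h2·(2M2+M3)/6=367/1545
seg 3: a=2, c=M3/2=-2677/1545, d=(M4−M3)/(6·3)=2111/5562, b=Δ3−h3·(2M3+M4)/6=-673/3090
seg 4: a=-4, c=M4/2=5201/3090, d=(M5−M4)/(6·3)=-5201/27810, b=Δ4−h4·(2M4+M5)/6=-566/1545
t_q=13/2 → seg 2, τ=3/2; S=-3+367/1545·τ+977/618·τ²+-3413/9270·τ³=-2713/8240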